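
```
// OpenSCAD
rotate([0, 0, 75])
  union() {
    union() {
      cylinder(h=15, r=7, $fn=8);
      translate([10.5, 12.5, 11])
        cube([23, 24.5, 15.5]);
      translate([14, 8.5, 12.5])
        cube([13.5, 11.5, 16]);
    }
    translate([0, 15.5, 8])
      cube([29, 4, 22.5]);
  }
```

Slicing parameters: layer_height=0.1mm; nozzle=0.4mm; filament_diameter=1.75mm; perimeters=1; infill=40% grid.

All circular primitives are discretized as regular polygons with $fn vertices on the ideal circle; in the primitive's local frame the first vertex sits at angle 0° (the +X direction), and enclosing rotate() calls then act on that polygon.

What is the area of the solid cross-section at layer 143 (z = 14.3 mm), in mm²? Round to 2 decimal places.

798.09 mm²

At z = 14.3 mm: the r=7 cylinder contributes a regular 8-gon of circumradius 7 (area = (8/2)·7.000²·sin(360°/8) = 138.59 mm²); the cube at (10.5, 12.5) is present — its section is the full 23×24.5 rectangle (area 563.50 mm²); the cube at (14, 8.5) (footprint 13.5×11.5) is included at this height (area 155.25 mm²); Merging all regions: the regions partially overlap — summed areas 857.34 mm² minus the doubly-counted overlap 101.25 mm² gives 756.09 mm² — area = 756.09 mm²; the cube at (0, 15.5) is present — its section is the full 29×4 rectangle (area 116.00 mm²); Combining (union): the regions partially overlap — summed areas 872.09 mm² minus the doubly-counted overlap 74.00 mm² gives 798.09 mm² — area = 798.09 mm²; (whole slice rotated 75° about Z — lengths, areas and connectivity unchanged). Overall, the cross-section has 2 separate islands. Net area = 798.09 mm².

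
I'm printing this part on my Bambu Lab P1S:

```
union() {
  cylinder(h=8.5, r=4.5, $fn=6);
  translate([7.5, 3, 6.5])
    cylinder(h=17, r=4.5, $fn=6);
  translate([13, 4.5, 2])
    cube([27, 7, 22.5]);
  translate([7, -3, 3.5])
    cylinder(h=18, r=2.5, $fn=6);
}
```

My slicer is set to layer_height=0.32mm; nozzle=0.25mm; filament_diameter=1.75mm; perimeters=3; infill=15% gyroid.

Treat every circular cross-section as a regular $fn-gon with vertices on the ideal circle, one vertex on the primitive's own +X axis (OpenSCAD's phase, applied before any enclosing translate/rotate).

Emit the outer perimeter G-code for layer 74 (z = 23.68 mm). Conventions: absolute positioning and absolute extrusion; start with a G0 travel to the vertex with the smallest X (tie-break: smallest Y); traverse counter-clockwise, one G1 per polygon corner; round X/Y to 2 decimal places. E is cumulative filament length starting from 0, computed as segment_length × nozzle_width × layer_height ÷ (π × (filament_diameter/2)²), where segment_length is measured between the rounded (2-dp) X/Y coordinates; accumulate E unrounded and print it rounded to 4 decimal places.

G0 X13.00 Y4.50 Z23.68
G1 X40.00 Y4.50 E0.8980
G1 X40.00 Y11.50 E1.1308
G1 X13.00 Y11.50 E2.0289
G1 X13.00 Y4.50 E2.2617

At z = 23.68 mm: the cylinder does not reach this height (z outside [0, 8.5]); the cylinder at (7.5, 3) is absent (z outside [6.5, 23.5]); the cube at (13, 4.5) is present — its section is the full 27×7 rectangle; the cylinder at (7, -3) does not reach this height (z outside [3.5, 21.5]); Merging all regions: only the 27×7 cube at (13, 4.5) is present, so the union is just that shape — 1 connected region. The outline is a single polygon with 4 vertices. Extrusion per mm of travel: 0.25 × 0.32 / (π × 0.875²) = 0.033260. Accumulating E over each segment gives final E = 2.2617.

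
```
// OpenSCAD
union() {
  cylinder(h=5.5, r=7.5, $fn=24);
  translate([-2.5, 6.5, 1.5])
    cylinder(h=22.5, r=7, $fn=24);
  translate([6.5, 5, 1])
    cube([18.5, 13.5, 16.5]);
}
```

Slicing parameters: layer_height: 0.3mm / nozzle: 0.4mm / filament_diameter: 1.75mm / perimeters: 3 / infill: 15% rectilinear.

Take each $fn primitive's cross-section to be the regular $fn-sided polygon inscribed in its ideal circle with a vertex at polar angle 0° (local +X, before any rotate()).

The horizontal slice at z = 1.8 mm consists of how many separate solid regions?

At z = 1.8 mm: the cylinder: section is a regular 24-gon, circumradius r=7.5; the cylinder at (-2.5, 6.5): section is a regular 24-gon, circumradius r=7; the cube at (6.5, 5) (footprint 18.5×13.5) is included at this height; Taking the union: the regions partially overlap (shared area 66.81 mm²), so overlapping operands fuse into one piece — 2 connected regions. The result has 2 disconnected regions.

2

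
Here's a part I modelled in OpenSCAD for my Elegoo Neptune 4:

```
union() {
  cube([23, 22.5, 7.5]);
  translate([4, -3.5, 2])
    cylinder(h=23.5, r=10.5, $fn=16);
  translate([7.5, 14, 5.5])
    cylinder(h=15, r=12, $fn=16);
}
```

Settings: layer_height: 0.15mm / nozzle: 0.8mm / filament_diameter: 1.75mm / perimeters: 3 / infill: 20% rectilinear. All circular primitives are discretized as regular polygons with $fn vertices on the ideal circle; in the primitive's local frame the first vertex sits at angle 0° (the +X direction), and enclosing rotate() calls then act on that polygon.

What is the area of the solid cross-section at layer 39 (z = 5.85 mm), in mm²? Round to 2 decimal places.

At z = 5.85 mm: the 23×22.5 cube contributes its full rectangle (area 517.50 mm²); the r=10.5 cylinder at (4, -3.5) contributes a regular 16-gon of circumradius 10.5 (area = (16/2)·10.500²·sin(360°/16) = 337.53 mm²); the cylinder at (7.5, 14): section is a regular 16-gon, circumradius r=12 (area = (16/2)·12.000²·sin(360°/16) = 440.85 mm²); Merging all regions: the regions partially overlap — summed areas 1295.88 mm² minus the doubly-counted overlap 423.56 mm² gives 872.32 mm² — area = 872.32 mm². Overall, the cross-section is a single solid region. Net area = 872.32 mm².

872.32 mm²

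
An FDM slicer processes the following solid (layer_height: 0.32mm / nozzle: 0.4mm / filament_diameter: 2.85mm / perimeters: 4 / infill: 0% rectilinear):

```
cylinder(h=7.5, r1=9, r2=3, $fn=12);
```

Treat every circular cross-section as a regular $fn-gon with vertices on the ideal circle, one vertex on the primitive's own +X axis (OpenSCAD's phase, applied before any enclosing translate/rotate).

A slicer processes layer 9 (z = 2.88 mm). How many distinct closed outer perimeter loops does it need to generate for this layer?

1

At z = 2.88 mm: the cone (r1=9→r2=3) has section circumradius 6.696 here — a regular 12-gon. The result has 1 disconnected region.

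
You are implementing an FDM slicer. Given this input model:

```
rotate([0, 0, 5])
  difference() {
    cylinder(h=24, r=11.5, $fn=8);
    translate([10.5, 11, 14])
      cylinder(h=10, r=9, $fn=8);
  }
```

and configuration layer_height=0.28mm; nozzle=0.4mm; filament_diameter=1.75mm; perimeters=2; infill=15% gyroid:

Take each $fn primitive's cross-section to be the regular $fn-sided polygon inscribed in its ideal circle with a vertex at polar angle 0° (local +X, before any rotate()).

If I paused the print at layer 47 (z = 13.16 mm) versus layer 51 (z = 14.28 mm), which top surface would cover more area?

Layer 47 (z = 13.16): the r=11.5 cylinder contributes a regular 8-gon of circumradius 11.5 (area = (8/2)·11.500²·sin(360°/8) = 374.06 mm²); the cylinder at (10.5, 11) does not reach this height (z outside [14, 24]); After the difference (first − rest): none of the subtracted shapes is present at this height, so the r=11.5 cylinder is unchanged — area = 374.06 mm²; (whole slice rotated 5° about Z — lengths, areas and connectivity unchanged). So its area = 374.06 mm². Layer 51 (z = 14.28): the r=11.5 cylinder gives a regular 8-gon of circumradius 11.5 (constant along its height) (area = (8/2)·11.500²·sin(360°/8) = 374.06 mm²); the r=9 cylinder at (10.5, 11) gives a regular 8-gon of circumradius 9 (constant along its height) (area = (8/2)·9.000²·sin(360°/8) = 229.10 mm²); Taking the first minus the rest: starting from the r=11.5 cylinder (374.06 mm²), the r=9 cylinder at (10.5, 11) partially overlaps it — only the 33.83 mm² overlap (of its 229.10 mm²) is removed, clipping the outline — area = 340.23 mm²; (rotated 5° about Z; rotation is an isometry so areas/perimeters/island counts are preserved). So its area = 340.23 mm². Layer 47 is larger (374.06 vs 340.23 mm²).

layer 47 (z = 13.16 mm)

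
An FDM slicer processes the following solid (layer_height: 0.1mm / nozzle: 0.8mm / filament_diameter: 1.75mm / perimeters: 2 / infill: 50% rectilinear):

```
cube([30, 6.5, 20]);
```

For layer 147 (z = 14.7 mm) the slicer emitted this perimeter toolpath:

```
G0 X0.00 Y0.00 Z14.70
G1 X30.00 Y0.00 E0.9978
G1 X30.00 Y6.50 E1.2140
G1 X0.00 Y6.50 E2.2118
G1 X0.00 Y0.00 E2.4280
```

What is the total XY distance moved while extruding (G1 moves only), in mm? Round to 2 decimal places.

Sum the Euclidean lengths of each G1 segment: total = 73.00 mm.

73.00 mm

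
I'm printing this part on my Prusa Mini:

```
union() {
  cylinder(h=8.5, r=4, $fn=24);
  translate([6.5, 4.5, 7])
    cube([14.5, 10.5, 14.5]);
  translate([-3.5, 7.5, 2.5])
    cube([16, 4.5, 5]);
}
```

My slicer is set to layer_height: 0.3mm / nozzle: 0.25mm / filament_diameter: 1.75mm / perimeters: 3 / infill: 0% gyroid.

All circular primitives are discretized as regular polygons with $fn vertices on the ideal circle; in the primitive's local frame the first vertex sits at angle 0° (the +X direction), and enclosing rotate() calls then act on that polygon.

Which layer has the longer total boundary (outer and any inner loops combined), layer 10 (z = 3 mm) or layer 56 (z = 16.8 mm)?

Layer 10 (z = 3): the r=4 cylinder gives a regular 24-gon of circumradius 4 (constant along its height) (perimeter = 2·24·4.000·sin(180°/24) = 25.06 mm); the cube at (6.5, 4.5) does not reach this height (z outside [7, 21.5]); the cube at (-3.5, 7.5) (footprint 16×4.5) is included at this height (perimeter 41.00 mm); Combining (union): the 2 present regions are separate (no shared area or edge), so areas and boundary lengths simply add and each stays a separate island — boundary = 66.06 mm. So its perimeter = 66.06 mm. Layer 56 (z = 16.8): the cylinder is not intersected at this z (z outside [0, 8.5]); the cube at (6.5, 4.5) is present — its section is the full 14.5×10.5 rectangle (perimeter 50.00 mm); the cube at (-3.5, 7.5) is absent (z outside [2.5, 7.5]); Combining (union): only the 14.5×10.5 cube at (6.5, 4.5) is present, so the union is just that shape — boundary = 50.00 mm. So its perimeter = 50.00 mm. Layer 10 is larger (66.06 vs 50.00 mm).

layer 10 (z = 3 mm)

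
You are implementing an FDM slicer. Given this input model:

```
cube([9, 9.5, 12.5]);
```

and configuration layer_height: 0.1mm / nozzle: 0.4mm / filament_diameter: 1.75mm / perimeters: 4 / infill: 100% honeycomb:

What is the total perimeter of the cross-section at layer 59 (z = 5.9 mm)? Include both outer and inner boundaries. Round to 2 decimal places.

At z = 5.9 mm: the cube is present — its section is the full 9×9.5 rectangle (perimeter 37.00 mm). Overall, the cross-section is a single solid region. Total boundary length (outer) = 37.00 mm.

37.00 mm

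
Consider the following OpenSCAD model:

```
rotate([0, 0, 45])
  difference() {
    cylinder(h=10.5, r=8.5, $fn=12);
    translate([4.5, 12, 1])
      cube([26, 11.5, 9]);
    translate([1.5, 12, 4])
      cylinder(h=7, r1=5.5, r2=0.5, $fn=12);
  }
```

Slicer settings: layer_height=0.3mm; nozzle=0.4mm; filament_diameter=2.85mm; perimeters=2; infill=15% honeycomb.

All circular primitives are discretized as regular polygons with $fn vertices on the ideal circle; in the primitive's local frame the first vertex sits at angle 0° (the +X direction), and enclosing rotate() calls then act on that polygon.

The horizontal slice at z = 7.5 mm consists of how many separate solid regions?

At z = 7.5 mm: the cylinder: section is a regular 12-gon, circumradius r=8.5; the cube at (4.5, 12) (footprint 26×11.5) is included at this height; the cone at (1.5, 12) contributes a regular 12-gon of circumradius 3.000 (interpolated between r1=5.5 and r2=0.5 at t=0.500); After the difference (first − rest): starting from the r=8.5 cylinder, the 26×11.5 cube at (4.5, 12) misses the remaining region (no effect); the cone at (1.5, 12) misses the remaining region (no effect) — 1 connected region; (rotated 45° about Z; rotation is an isometry so areas/perimeters/island counts are preserved). The result has 1 disconnected region.

1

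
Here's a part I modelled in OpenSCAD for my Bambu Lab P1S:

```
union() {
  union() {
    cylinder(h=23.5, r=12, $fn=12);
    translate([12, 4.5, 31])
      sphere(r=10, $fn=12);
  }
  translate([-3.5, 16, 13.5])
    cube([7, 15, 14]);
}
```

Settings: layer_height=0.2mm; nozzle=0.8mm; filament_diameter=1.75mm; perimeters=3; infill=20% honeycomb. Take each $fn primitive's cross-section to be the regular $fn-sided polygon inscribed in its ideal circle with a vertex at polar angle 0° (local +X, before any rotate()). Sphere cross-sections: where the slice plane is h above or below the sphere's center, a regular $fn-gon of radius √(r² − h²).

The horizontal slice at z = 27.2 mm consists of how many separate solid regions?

2

At z = 27.2 mm: the cylinder does not reach this height (z outside [0, 23.5]); the r=10 sphere at (12, 4.5) contributes a regular 12-gon of circumradius √(10²−3.8²) = 9.250; Merging all regions: only the r=10 sphere at (12, 4.5) is present, so the union is just that shape — 1 connected region; the cube at (-3.5, 16) is present — its section is the full 7×15 rectangle; Combining (union): the 2 present regions are separate (no shared area or edge), so areas and boundary lengths simply add and each stays a separate island — 2 connected regions. The result has 2 disconnected regions.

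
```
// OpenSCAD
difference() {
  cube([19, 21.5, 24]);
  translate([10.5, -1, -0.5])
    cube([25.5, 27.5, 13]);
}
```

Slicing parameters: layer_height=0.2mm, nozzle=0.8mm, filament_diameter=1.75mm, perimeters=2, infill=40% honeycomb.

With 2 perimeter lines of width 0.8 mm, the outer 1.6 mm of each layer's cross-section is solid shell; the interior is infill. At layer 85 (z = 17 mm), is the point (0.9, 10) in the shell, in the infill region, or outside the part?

At z = 17 mm: the cube (footprint 19×21.5) is included at this height; the cube at (10.5, -1) does not reach this height (z outside [-0.5, 12.5]); Taking the first minus the rest: none of the subtracted shapes is present at this height, so the 19×21.5 cube is unchanged — 1 connected region. Overall, the cross-section is a single solid region. The nearest boundary edge runs (0.00, 21.50)→(0.00, 0.00); distance from the point to it = 0.90 mm. The point is inside the cross-section, 0.90 mm from the nearest boundary — within the 1.6 mm shell band (2 × 0.8).

shell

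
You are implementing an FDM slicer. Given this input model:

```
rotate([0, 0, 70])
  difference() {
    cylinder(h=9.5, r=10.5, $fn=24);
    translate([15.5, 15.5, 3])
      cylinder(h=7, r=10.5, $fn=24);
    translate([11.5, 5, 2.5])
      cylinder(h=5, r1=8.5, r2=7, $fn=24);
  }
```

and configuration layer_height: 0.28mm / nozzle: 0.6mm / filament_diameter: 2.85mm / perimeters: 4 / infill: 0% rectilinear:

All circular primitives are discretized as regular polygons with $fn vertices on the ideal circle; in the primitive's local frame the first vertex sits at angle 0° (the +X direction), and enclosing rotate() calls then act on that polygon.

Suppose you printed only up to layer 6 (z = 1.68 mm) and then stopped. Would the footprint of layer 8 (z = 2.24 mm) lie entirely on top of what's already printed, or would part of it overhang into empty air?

Compare the two slices. At z = 1.68: the r=10.5 cylinder contributes a regular 24-gon of circumradius 10.5 (area = (24/2)·10.500²·sin(360°/24) = 342.42 mm²); the cylinder at (15.5, 15.5) does not reach this height (z outside [3, 10]); the cone at (11.5, 5) is not intersected at this z (z outside [2.5, 7.5]); Taking the first minus the rest: none of the subtracted shapes is present at this height, so the r=10.5 cylinder is unchanged — area = 342.42 mm²; (rotated 70° about Z; rotation is an isometry so areas/perimeters/island counts are preserved). At z = 2.24: the cylinder: section is a regular 24-gon, circumradius r=10.5 (area = (24/2)·10.500²·sin(360°/24) = 342.42 mm²); the cylinder at (15.5, 15.5) is absent (z outside [3, 10]); the cone at (11.5, 5) is not intersected at this z (z outside [2.5, 7.5]); Taking the first minus the rest: none of the subtracted shapes is present at this height, so the r=10.5 cylinder is unchanged — area = 342.42 mm²; (rotated 70° about Z; rotation is an isometry so areas/perimeters/island counts are preserved). Checking containment: the cross-section at z = 2.24 is a subset of the cross-section at z = 1.68.

entirely on top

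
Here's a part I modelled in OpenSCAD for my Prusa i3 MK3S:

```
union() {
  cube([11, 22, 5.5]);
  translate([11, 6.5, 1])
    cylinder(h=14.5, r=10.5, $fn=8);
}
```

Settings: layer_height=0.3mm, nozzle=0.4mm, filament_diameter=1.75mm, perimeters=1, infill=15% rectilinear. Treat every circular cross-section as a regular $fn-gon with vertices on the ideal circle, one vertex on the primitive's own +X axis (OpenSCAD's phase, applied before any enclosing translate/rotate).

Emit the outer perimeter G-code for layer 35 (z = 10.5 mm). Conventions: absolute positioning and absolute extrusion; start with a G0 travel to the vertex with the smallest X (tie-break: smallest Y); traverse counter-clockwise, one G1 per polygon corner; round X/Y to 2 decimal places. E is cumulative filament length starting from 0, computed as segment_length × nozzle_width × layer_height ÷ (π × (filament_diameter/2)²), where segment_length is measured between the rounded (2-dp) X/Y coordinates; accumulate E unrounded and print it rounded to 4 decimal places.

At z = 10.5 mm: the cube is not intersected at this z (z outside [0, 5.5]); the cylinder at (11, 6.5): section is a regular 8-gon, circumradius r=10.5; Merging all regions: only the r=10.5 cylinder at (11, 6.5) is present, so the union is just that shape — 1 connected region. The outline is a single polygon with 8 vertices. Extrusion per mm of travel: 0.4 × 0.3 / (π × 0.875²) = 0.049890. Accumulating E over each segment gives final E = 3.2065.

G0 X0.50 Y6.50 Z10.50
G1 X3.58 Y-0.92 E0.4008
G1 X11.00 Y-4.00 E0.8016
G1 X18.42 Y-0.92 E1.2024
G1 X21.50 Y6.50 E1.6032
G1 X18.42 Y13.92 E2.0041
G1 X11.00 Y17.00 E2.4049
G1 X3.58 Y13.92 E2.8057
G1 X0.50 Y6.50 E3.2065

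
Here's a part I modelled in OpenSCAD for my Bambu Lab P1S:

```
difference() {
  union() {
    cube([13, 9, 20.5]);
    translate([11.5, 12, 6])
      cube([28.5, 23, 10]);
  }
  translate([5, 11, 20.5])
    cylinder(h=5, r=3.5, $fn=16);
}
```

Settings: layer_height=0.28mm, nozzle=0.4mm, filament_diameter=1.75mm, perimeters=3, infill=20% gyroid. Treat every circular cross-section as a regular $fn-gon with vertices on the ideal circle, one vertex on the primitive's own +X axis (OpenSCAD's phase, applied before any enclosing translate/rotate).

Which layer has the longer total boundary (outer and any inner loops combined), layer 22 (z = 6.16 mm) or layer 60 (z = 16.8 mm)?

Layer 22 (z = 6.16): the 13×9 cube contributes its full rectangle (perimeter 44.00 mm); the cube at (11.5, 12) (footprint 28.5×23) is included at this height (perimeter 103.00 mm); Merging all regions: the 2 present regions are separate (no shared area or edge), so areas and boundary lengths simply add and each stays a separate island — boundary = 147.00 mm; the cylinder at (5, 11) does not reach this height (z outside [20.5, 25.5]); Taking the first minus the rest: none of the subtracted shapes is present at this height, so the result so far is unchanged — boundary = 147.00 mm. So its perimeter = 147.00 mm. Layer 60 (z = 16.8): the 13×9 cube contributes its full rectangle (perimeter 44.00 mm); the cube at (11.5, 12) does not reach this height (z outside [6, 16]); Combining (union): only the 13×9 cube is present, so the union is just that shape — boundary = 44.00 mm; the cylinder at (5, 11) does not reach this height (z outside [20.5, 25.5]); After the difference (first − rest): none of the subtracted shapes is present at this height, so the result so far is unchanged — boundary = 44.00 mm. So its perimeter = 44.00 mm. Layer 22 is larger (147.00 vs 44.00 mm).

layer 22 (z = 6.16 mm)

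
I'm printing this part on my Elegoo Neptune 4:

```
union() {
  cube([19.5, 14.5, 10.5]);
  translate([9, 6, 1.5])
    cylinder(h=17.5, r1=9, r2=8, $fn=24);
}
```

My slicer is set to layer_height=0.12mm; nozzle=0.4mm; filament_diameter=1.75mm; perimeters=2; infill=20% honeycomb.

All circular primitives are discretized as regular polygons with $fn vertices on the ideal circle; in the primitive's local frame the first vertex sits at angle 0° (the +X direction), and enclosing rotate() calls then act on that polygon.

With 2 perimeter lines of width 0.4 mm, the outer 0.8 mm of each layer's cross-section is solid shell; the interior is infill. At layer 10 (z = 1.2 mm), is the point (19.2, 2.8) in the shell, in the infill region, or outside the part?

At z = 1.2 mm: the cube (footprint 19.5×14.5) is included at this height; the cone at (9, 6) does not reach this height (z outside [1.5, 19]); Merging all regions: only the 19.5×14.5 cube is present, so the union is just that shape — 1 connected region. Overall, the cross-section is a single solid region. The nearest boundary edge runs (19.50, 0.00)→(19.50, 14.50); distance from the point to it = 0.30 mm. The point is inside the cross-section, 0.30 mm from the nearest boundary — within the 0.8 mm shell band (2 × 0.4).

shell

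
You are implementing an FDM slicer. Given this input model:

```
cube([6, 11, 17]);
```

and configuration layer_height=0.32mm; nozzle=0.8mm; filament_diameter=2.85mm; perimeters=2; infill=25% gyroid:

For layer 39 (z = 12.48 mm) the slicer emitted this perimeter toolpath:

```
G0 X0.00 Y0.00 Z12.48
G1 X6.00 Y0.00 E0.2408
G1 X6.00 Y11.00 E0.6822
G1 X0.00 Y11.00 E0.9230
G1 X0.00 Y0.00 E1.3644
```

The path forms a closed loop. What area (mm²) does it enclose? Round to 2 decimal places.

66.00 mm²

Apply the shoelace formula to the sequence of (X, Y) vertices; enclosed area = 66.00 mm².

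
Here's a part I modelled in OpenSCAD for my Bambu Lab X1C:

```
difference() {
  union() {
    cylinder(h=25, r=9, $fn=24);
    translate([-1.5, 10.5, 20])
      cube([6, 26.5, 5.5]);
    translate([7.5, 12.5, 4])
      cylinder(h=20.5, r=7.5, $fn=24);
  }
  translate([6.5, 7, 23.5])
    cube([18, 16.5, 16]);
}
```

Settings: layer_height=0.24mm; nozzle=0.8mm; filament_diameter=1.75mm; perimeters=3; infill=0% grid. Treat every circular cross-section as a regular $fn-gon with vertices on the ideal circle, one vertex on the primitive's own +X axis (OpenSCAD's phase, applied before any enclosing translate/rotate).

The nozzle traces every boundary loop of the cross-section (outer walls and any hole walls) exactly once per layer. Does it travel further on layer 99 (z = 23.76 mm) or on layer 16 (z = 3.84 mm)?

Layer 99 (z = 23.76): the r=9 cylinder contributes a regular 24-gon of circumradius 9 (perimeter = 2·24·9.000·sin(180°/24) = 56.39 mm); the cube at (-1.5, 10.5) (footprint 6×26.5) is included at this height (perimeter 65.00 mm); the r=7.5 cylinder at (7.5, 12.5) contributes a regular 24-gon of circumradius 7.5 (perimeter = 2·24·7.500·sin(180°/24) = 46.99 mm); Taking the union: the regions partially overlap (shared area 39.89 mm²), so the edge portions inside another operand are dropped and the merged outline is re-measured after clipping — boundary = 129.03 mm; the cube at (6.5, 7) (footprint 18×16.5) is included at this height (perimeter 69.00 mm); Taking the first minus the rest: starting from that combined region, the 18×16.5 cube at (6.5, 7) partially overlaps it — only the 93.53 mm² overlap (of its 297.00 mm²) is removed, clipping the outline — boundary = 128.99 mm. So its perimeter = 128.99 mm. Layer 16 (z = 3.84): the r=9 cylinder contributes a regular 24-gon of circumradius 9 (perimeter = 2·24·9.000·sin(180°/24) = 56.39 mm); the cube at (-1.5, 10.5) does not reach this height (z outside [20, 25.5]); the cylinder at (7.5, 12.5) is not intersected at this z (z outside [4, 24.5]); Taking the union: only the r=9 cylinder is present, so the union is just that shape — boundary = 56.39 mm; the cube at (6.5, 7) is not intersected at this z (z outside [23.5, 39.5]); After the difference (first − rest): none of the subtracted shapes is present at this height, so that combined region is unchanged — boundary = 56.39 mm. So its perimeter = 56.39 mm. Layer 99 is larger (128.99 vs 56.39 mm).

layer 99 (z = 23.76 mm)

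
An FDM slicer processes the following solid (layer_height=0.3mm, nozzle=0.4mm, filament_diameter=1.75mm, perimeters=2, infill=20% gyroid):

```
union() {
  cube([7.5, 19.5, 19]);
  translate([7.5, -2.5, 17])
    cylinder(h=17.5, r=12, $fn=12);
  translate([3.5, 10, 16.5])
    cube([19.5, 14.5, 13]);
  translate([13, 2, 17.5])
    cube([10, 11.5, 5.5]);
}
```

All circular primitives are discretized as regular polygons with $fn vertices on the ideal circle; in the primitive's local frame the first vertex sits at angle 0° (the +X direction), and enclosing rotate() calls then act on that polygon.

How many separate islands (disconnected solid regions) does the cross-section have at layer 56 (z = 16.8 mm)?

1

At z = 16.8 mm: the cube is present — its section is the full 7.5×19.5 rectangle; the cylinder at (7.5, -2.5) is not intersected at this z (z outside [17, 34.5]); the cube at (3.5, 10) is present — its section is the full 19.5×14.5 rectangle; the cube at (13, 2) is absent (z outside [17.5, 23]); Merging all regions: the regions partially overlap (shared area 38.00 mm²), so overlapping operands fuse into one piece — 1 connected region. Overall, the cross-section is a single solid region. Island count = 1.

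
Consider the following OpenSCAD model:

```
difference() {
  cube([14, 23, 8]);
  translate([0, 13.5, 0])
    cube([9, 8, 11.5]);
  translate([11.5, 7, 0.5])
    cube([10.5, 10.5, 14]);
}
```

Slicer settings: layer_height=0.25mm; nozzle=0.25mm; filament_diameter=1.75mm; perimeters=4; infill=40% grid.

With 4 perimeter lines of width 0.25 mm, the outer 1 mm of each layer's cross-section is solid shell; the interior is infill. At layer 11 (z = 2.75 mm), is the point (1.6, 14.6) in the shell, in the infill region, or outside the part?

outside

At z = 2.75 mm: the 14×23 cube contributes its full rectangle; the cube at (0, 13.5) (footprint 9×8) is included at this height; the 10.5×10.5 cube at (11.5, 7) contributes its full rectangle; After the difference (first − rest): starting from the 14×23 cube, the 9×8 cube at (0, 13.5) lies inside it touching the edge (removes its full 72.00 mm²); the 10.5×10.5 cube at (11.5, 7) partially overlaps it — only the 26.25 mm² overlap (of its 110.25 mm²) is removed, clipping the outline — 1 connected region. Overall, the cross-section is a single solid region. The nearest boundary edge runs (0.00, 13.50)→(9.00, 13.50); distance from the point to it = 1.10 mm. The point is not inside any of the regions above, so it lies outside the cross-section (1.10 mm from the nearest boundary).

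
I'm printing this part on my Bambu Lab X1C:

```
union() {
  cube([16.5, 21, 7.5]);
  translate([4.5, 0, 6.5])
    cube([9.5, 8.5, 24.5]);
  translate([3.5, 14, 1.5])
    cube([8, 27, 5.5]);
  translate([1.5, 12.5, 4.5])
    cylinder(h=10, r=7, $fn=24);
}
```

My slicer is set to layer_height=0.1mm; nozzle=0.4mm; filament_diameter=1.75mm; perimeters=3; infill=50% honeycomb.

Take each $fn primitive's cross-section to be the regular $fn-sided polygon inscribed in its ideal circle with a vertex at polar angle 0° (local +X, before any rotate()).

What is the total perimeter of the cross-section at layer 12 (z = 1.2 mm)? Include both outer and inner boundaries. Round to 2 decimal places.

At z = 1.2 mm: the cube (footprint 16.5×21) is included at this height (perimeter 75.00 mm); the cube at (4.5, 0) is absent (z outside [6.5, 31]); the cube at (3.5, 14) is not intersected at this z (z outside [1.5, 7]); the cylinder at (1.5, 12.5) does not reach this height (z outside [4.5, 14.5]); Merging all regions: only the 16.5×21 cube is present, so the union is just that shape — boundary = 75.00 mm. Overall, the cross-section is a single solid region. Total boundary length (outer) = 75.00 mm.

75.00 mm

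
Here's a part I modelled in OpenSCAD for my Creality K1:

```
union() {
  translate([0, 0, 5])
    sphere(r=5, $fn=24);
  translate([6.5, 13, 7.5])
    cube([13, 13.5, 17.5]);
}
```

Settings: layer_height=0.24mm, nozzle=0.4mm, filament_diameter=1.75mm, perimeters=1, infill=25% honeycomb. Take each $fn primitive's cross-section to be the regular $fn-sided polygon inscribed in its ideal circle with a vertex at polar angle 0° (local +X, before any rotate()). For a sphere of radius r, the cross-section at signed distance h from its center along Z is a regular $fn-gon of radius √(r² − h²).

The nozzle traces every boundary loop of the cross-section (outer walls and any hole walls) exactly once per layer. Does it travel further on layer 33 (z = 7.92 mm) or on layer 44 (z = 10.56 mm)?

Layer 33 (z = 7.92): the r=5 sphere slices to a regular 24-gon of circumradius 4.059 (√(r²−h²) with h=2.92 from center) (perimeter = 2·24·4.059·sin(180°/24) = 25.43 mm); the cube at (6.5, 13) is present — its section is the full 13×13.5 rectangle (perimeter 53.00 mm); Merging all regions: the 2 present regions are separate (no shared area or edge), so areas and boundary lengths simply add and each stays a separate island — boundary = 78.43 mm. So its perimeter = 78.43 mm. Layer 44 (z = 10.56): the sphere is absent (|z−center|=5.560 > r=5); the cube at (6.5, 13) is present — its section is the full 13×13.5 rectangle (perimeter 53.00 mm); Merging all regions: only the 13×13.5 cube at (6.5, 13) is present, so the union is just that shape — boundary = 53.00 mm. So its perimeter = 53.00 mm. Layer 33 is larger (78.43 vs 53.00 mm).

layer 33 (z = 7.92 mm)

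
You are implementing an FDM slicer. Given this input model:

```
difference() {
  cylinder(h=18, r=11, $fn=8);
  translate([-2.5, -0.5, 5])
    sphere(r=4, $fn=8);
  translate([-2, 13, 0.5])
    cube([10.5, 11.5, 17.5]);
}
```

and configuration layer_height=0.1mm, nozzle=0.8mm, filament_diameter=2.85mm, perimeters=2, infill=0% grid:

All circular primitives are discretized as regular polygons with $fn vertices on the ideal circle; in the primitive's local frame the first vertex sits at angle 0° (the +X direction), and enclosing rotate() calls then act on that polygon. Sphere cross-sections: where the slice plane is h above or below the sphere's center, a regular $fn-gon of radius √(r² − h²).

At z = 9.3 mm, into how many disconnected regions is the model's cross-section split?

At z = 9.3 mm: the r=11 cylinder contributes a regular 8-gon of circumradius 11; the sphere at (-2.5, -0.5) is absent (|z−center|=4.300 > r=4); the cube at (-2, 13) (footprint 10.5×11.5) is included at this height; Taking the first minus the rest: starting from the r=11 cylinder, the 10.5×11.5 cube at (-2, 13) misses the remaining region (no effect) — 1 connected region. The result has 1 disconnected region.

1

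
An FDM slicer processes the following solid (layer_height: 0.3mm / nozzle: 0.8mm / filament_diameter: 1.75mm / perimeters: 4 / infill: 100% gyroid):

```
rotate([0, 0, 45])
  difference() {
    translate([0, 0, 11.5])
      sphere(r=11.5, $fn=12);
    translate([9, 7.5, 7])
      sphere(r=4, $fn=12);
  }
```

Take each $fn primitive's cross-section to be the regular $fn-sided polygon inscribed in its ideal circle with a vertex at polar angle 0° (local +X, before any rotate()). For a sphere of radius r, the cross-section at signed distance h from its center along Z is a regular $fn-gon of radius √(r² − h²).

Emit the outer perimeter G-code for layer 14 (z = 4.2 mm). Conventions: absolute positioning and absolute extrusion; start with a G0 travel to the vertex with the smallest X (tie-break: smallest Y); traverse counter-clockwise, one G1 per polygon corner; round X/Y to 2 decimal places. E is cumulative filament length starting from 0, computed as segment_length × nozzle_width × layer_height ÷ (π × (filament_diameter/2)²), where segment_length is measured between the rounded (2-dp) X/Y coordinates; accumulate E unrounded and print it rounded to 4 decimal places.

At z = 4.2 mm: the sphere: section is a regular 12-gon, circumradius = √(r²−h²) = √(11.5²−7.3²) = 8.886; the r=4 sphere at (9, 7.5) contributes a regular 12-gon of circumradius √(4²−2.8²) = 2.857; After the difference (first − rest): starting from the r=11.5 sphere, the r=4 sphere at (9, 7.5) misses the remaining region (no effect) — 1 connected region; (whole slice rotated 45° about Z — lengths, areas and connectivity unchanged). The outline is a single polygon with 12 vertices. Extrusion per mm of travel: 0.8 × 0.3 / (π × 0.875²) = 0.099780. Accumulating E over each segment gives final E = 5.5053.

G0 X-8.58 Y-2.30 Z4.20
G1 X-6.28 Y-6.28 E0.4587
G1 X-2.30 Y-8.58 E0.9173
G1 X2.30 Y-8.58 E1.3763
G1 X6.28 Y-6.28 E1.8350
G1 X8.58 Y-2.30 E2.2937
G1 X8.58 Y2.30 E2.7527
G1 X6.28 Y6.28 E3.2113
G1 X2.30 Y8.58 E3.6700
G1 X-2.30 Y8.58 E4.1290
G1 X-6.28 Y6.28 E4.5877
G1 X-8.58 Y2.30 E5.0463
G1 X-8.58 Y-2.30 E5.5053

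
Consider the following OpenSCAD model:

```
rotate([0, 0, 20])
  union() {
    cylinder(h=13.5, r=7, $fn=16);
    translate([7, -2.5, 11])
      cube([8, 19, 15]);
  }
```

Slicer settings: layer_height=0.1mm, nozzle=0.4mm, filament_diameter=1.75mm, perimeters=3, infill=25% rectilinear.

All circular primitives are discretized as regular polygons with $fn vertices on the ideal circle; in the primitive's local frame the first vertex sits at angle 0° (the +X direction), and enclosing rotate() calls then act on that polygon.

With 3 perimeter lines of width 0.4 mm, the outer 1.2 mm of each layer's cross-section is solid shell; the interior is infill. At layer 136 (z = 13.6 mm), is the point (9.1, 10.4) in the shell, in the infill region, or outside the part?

At z = 13.6 mm: the cylinder is not intersected at this z (z outside [0, 13.5]); the cube at (7, -2.5) (footprint 8×19) is included at this height; Merging all regions: only the 8×19 cube at (7, -2.5) is present, so the union is just that shape — 1 connected region; (whole slice rotated 20° about Z — lengths, areas and connectivity unchanged). Overall, the cross-section is a single solid region. Undo the 20° rotation: the query point maps to (12.108, 6.660) in the un-rotated model frame. The nearest boundary edge runs (15.00, -2.50)→(15.00, 16.50); distance from the point to it = 2.89 mm. The point is inside the cross-section and 2.89 mm from the nearest boundary — more than the 1.2 mm shell width (3 × 0.4), so it's in the infill interior.

infill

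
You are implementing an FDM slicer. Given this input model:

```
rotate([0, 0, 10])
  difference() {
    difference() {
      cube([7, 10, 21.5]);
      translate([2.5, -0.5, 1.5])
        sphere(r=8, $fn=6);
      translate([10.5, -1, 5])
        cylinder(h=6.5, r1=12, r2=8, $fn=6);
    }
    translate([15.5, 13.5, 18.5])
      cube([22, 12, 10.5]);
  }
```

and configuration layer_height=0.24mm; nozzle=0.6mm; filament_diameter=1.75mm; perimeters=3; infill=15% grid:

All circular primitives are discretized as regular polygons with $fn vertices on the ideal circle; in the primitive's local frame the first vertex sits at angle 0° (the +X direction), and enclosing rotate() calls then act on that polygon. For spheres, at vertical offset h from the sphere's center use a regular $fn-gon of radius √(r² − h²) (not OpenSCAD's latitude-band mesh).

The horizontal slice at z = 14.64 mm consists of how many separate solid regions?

At z = 14.64 mm: the 7×10 cube contributes its full rectangle; the sphere at (2.5, -0.5) is not intersected at this z (|z−center|=13.140 > r=8); the cone at (10.5, -1) does not reach this height (z outside [5, 11.5]); After the difference (first − rest): none of the subtracted shapes is present at this height, so the 7×10 cube is unchanged — 1 connected region; the cube at (15.5, 13.5) is absent (z outside [18.5, 29]); Taking the first minus the rest: none of the subtracted shapes is present at this height, so that combined region is unchanged — 1 connected region; (rotated 10° about Z; rotation is an isometry so areas/perimeters/island counts are preserved). The result has 1 disconnected region.

1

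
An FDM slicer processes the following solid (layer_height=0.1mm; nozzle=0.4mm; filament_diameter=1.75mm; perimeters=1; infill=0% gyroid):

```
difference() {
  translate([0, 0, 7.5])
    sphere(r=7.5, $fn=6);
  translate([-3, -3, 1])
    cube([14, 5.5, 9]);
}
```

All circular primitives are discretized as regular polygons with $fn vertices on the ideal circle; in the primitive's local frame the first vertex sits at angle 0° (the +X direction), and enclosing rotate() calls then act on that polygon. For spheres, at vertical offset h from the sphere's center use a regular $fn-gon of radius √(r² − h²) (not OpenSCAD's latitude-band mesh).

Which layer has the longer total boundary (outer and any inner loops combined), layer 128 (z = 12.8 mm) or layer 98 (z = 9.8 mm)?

Layer 128 (z = 12.8): the sphere: section is a regular 6-gon, circumradius = √(r²−h²) = √(7.5²−5.3²) = 5.307 (perimeter = 2·6·5.307·sin(180°/6) = 31.84 mm); the cube at (-3, -3) does not reach this height (z outside [1, 10]); After the difference (first − rest): none of the subtracted shapes is present at this height, so the r=7.5 sphere is unchanged — boundary = 31.84 mm. So its perimeter = 31.84 mm. Layer 98 (z = 9.8): the sphere: section is a regular 6-gon, circumradius = √(r²−h²) = √(7.5²−2.3²) = 7.139 (perimeter = 2·6·7.139·sin(180°/6) = 42.83 mm); the cube at (-3, -3) (footprint 14×5.5) is included at this height (perimeter 39.00 mm); Subtracting the remaining from the first: starting from the r=7.5 sphere, the 14×5.5 cube at (-3, -3) partially overlaps it — only the 51.36 mm² overlap (of its 77.00 mm²) is removed, clipping the outline — boundary = 59.08 mm. So its perimeter = 59.08 mm. Layer 98 is larger (59.08 vs 31.84 mm).

layer 98 (z = 9.8 mm)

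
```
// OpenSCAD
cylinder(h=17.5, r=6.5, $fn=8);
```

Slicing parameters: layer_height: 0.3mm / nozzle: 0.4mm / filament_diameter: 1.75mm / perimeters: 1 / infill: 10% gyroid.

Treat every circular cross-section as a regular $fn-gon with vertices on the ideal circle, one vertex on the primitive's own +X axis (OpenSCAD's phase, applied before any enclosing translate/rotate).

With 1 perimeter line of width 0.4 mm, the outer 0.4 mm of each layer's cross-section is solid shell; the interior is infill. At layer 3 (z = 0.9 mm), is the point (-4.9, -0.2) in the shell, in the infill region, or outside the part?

infill

At z = 0.9 mm: the r=6.5 cylinder gives a regular 8-gon of circumradius 6.5 (constant along its height). Overall, the cross-section is a single solid region. The nearest boundary edge runs (-6.50, 0.00)→(-4.60, -4.60); distance from the point to it = 1.40 mm. The point is inside the cross-section and 1.40 mm from the nearest boundary — more than the 0.4 mm shell width (1 × 0.4), so it's in the infill interior.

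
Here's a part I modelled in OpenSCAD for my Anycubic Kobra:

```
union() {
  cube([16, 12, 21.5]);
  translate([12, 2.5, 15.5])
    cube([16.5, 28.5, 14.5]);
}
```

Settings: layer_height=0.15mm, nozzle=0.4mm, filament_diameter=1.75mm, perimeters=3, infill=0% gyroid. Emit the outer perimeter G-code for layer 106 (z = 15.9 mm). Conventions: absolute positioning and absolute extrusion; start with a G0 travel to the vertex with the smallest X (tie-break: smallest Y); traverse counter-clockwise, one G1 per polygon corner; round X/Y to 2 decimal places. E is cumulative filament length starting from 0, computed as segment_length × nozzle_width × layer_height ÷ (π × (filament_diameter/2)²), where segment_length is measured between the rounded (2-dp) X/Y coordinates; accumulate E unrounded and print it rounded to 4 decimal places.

At z = 15.9 mm: the cube (footprint 16×12) is included at this height; the cube at (12, 2.5) is present — its section is the full 16.5×28.5 rectangle; Combining (union): the regions partially overlap (shared area 38.00 mm²), so overlapping operands fuse into one piece — 1 connected region. The outline is a single polygon with 8 vertices. Extrusion per mm of travel: 0.4 × 0.15 / (π × 0.875²) = 0.024945. Accumulating E over each segment gives final E = 2.9685.

G0 X0.00 Y0.00 Z15.90
G1 X16.00 Y0.00 E0.3991
G1 X16.00 Y2.50 E0.4615
G1 X28.50 Y2.50 E0.7733
G1 X28.50 Y31.00 E1.4842
G1 X12.00 Y31.00 E1.8958
G1 X12.00 Y12.00 E2.3698
G1 X0.00 Y12.00 E2.6691
G1 X0.00 Y0.00 E2.9685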